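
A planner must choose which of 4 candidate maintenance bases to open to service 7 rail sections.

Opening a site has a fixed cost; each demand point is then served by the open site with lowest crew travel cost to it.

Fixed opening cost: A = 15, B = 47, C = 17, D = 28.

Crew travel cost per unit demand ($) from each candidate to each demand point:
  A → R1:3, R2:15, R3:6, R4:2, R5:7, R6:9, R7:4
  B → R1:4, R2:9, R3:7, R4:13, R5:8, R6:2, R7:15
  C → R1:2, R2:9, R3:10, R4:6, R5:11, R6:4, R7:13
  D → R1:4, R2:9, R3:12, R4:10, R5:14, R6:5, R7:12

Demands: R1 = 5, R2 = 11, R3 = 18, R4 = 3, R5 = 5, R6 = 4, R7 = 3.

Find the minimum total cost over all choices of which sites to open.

Open {A, C}: assign each demand point to its cheapest open site.
  R1→C 5×2=10, R2→C 11×9=99, R3→A 18×6=108, R4→A 3×2=6, R5→A 5×7=35, R6→C 4×4=16, R7→A 3×4=12
  crew travel cost 286, fixed 32 → total 318.
Compare {A, D}: crew travel cost 295 + fixed 43 = 338.
Compare {A, B}: crew travel cost 283 + fixed 62 = 345.
Compare {A, C, D}: crew travel cost 286 + fixed 60 = 346.
All other subsets cost ≥ 338. Minimum total cost: 318.

318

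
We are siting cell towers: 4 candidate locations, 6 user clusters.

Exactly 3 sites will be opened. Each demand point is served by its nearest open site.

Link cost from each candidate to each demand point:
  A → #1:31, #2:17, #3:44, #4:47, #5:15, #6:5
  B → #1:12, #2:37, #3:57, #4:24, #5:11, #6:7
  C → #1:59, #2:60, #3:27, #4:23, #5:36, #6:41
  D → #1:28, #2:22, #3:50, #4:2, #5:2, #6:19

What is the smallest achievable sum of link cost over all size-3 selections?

72

Open {B, C, D}.
  #1→B 12, #2→D 22, #3→C 27, #4→D 2, #5→D 2, #6→B 7  ⇒ total 72.
Compare {A, C, D}: total 81.
Compare {A, B, D}: total 82.
No size-3 selection does better; minimum is 72.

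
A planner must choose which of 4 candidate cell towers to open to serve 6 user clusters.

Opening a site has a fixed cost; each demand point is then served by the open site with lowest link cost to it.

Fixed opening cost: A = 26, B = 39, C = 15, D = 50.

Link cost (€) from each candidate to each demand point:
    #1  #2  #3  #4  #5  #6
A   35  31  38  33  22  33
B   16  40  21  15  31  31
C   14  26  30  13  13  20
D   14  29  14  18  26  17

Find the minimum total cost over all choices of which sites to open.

131

Open {C}: assign each demand point to its cheapest open site.
  #1→C 14, #2→C 26, #3→C 30, #4→C 13, #5→C 13, #6→C 20
  link cost 116, fixed 15 → total 131.
Compare {A, C}: link cost 116 + fixed 41 = 157.
Compare {B, C}: link cost 107 + fixed 54 = 161.
Compare {C, D}: link cost 97 + fixed 65 = 162.
All other subsets cost ≥ 157. Minimum total cost: 131.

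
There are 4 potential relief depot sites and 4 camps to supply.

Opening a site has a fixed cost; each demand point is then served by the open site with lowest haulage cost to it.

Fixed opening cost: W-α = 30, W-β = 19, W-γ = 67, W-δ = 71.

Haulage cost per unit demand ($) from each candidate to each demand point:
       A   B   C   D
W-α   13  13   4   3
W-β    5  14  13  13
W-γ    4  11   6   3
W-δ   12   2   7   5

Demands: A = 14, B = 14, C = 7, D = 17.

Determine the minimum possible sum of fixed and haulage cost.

Open {W-α, W-β, W-δ}: assign each demand point to its cheapest open site.
  A→W-β 14×5=70, B→W-δ 14×2=28, C→W-α 7×4=28, D→W-α 17×3=51
  haulage cost 177, fixed 120 → total 297.
Compare {W-γ, W-δ}: haulage cost 177 + fixed 138 = 315.
Compare {W-β, W-δ}: haulage cost 232 + fixed 90 = 322.
Compare {W-α, W-γ, W-δ}: haulage cost 163 + fixed 168 = 331.
All other subsets cost ≥ 315. Minimum total cost: 297.

297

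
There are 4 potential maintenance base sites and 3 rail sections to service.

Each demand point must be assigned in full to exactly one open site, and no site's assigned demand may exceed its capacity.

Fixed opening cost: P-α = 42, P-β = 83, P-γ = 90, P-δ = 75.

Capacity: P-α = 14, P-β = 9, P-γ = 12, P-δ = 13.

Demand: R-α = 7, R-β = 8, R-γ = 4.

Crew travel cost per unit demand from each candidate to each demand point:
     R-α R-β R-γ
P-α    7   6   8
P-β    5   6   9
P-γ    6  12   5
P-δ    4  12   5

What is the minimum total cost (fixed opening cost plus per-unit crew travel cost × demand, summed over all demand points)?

Open {P-α, P-δ}; cheapest assignment that respects the capacities:
  P-α (cap 14, load 8): R-β — cost 8×6 = 48
  P-δ (cap 13, load 11): R-α, R-γ — cost 7×4 + 4×5 = 48
  Shipping 96, fixed 117 → total 213.
  Any other capacity-feasible assignment to {P-α, P-δ} ships for at least 96.
Compare {P-α, P-β}: its best feasible assignment gives total 240.
Compare {P-α, P-γ}: its best feasible assignment gives total 242.
Every other set of open sites that can feasibly serve all demand totals ≥ 240 even under its best assignment. Minimum: 213.

213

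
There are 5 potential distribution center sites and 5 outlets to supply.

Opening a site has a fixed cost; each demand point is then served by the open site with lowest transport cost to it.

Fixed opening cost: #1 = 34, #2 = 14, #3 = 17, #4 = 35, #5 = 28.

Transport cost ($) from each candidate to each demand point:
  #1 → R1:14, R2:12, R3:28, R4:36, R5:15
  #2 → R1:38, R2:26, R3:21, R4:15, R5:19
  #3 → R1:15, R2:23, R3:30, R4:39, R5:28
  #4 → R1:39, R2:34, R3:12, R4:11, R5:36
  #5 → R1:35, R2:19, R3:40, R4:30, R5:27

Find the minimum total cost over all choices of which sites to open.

Open {#2, #3}: assign each demand point to its cheapest open site.
  R1→#3 15, R2→#3 23, R3→#2 21, R4→#2 15, R5→#2 19
  transport cost 93, fixed 31 → total 124.
Compare {#1, #2}: transport cost 77 + fixed 48 = 125.
Compare {#2}: transport cost 119 + fixed 14 = 133.
Compare {#1, #4}: transport cost 64 + fixed 69 = 133.
All other subsets cost ≥ 125. Minimum total cost: 124.

124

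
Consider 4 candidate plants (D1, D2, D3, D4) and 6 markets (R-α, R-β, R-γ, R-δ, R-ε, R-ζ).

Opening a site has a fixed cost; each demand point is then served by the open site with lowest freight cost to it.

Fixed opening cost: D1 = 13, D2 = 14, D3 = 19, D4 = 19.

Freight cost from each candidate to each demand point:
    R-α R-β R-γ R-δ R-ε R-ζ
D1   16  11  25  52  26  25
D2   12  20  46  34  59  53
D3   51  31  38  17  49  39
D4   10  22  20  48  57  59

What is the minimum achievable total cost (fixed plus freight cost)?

152

Open {D1, D3}: assign each demand point to its cheapest open site.
  R-α→D1 16, R-β→D1 11, R-γ→D1 25, R-δ→D3 17, R-ε→D1 26, R-ζ→D1 25
  freight cost 120, fixed 32 → total 152.
Compare {D1, D2}: freight cost 133 + fixed 27 = 160.
Compare {D1, D3, D4}: freight cost 109 + fixed 51 = 160.
Compare {D1, D2, D3}: freight cost 116 + fixed 46 = 162.
All other subsets cost ≥ 160. Minimum total cost: 152.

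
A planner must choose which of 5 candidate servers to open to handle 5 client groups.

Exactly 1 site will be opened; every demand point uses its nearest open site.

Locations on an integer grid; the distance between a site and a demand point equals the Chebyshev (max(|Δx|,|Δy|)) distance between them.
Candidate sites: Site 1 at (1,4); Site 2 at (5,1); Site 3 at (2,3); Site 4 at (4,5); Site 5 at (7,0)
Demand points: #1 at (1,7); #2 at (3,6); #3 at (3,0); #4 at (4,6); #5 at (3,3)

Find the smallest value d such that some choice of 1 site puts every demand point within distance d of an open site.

4

Open {Site 1}.
  Farthest demand point is #3 at distance 4 (to Site 1); all others are ≤ 4.
With {Site 3} the worst case is 4.
With {Site 4} the worst case is 5.
No size-1 selection achieves below 4.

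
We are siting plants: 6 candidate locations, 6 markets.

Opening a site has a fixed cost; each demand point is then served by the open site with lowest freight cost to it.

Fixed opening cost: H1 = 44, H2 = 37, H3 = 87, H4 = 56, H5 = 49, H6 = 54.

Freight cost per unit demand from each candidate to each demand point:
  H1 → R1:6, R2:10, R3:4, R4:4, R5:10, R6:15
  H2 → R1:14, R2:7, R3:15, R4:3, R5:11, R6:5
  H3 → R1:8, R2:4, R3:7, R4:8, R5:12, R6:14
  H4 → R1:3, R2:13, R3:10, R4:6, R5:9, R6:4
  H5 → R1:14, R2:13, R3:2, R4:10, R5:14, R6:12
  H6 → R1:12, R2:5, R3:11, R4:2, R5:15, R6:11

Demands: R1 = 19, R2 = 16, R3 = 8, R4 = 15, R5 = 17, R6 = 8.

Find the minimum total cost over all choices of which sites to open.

Open {H4, H5, H6}: assign each demand point to its cheapest open site.
  R1→H4 19×3=57, R2→H6 16×5=80, R3→H5 8×2=16, R4→H6 15×2=30, R5→H4 17×9=153, R6→H4 8×4=32
  freight cost 368, fixed 159 → total 527.
Compare {H1, H4, H6}: freight cost 384 + fixed 154 = 538.
Compare {H4, H6}: freight cost 432 + fixed 110 = 542.
Compare {H2, H4, H5}: freight cost 415 + fixed 142 = 557.
All other subsets cost ≥ 538. Minimum total cost: 527.

527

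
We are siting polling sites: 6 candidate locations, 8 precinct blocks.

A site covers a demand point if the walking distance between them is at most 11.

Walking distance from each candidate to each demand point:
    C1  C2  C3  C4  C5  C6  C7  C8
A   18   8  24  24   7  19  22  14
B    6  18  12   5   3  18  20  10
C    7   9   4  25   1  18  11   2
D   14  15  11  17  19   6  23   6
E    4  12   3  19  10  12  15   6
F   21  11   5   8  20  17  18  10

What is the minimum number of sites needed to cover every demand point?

Coverage sets (demand points within 11 of each site):
  A: {C2, C5}
  B: {C1, C4, C5, C8}
  C: {C1, C2, C3, C5, C7, C8}
  D: {C3, C6, C8}
  E: {C1, C3, C5, C8}
  F: {C2, C3, C4, C8}
No 2 sites suffice: every size-2 union leaves at least one demand point uncovered.
But {B, C, D} covers everything, so the minimum is 3.

3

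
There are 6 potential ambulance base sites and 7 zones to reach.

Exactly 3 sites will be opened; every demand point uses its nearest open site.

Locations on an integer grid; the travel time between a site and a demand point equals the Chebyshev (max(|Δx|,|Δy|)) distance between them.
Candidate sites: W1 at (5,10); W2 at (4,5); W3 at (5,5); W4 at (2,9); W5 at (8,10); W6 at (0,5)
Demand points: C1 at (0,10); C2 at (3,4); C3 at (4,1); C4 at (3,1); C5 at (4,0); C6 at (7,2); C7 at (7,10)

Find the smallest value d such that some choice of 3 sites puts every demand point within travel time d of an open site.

Open {W1, W2, W3}.
  Farthest demand point is C1 at travel time 5 (to W1); all others are ≤ 5.
With {W1, W2, W4} the worst case is 5.
With {W1, W2, W5} the worst case is 5.
No size-3 selection achieves below 5.

5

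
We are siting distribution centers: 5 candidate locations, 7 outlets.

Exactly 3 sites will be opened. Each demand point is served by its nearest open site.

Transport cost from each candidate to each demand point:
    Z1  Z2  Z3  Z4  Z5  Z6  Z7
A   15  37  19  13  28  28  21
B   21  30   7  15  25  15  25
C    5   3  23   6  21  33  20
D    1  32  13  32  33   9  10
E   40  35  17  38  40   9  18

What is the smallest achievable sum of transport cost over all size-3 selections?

Open {B, C, D}.
  Z1→D 1, Z2→C 3, Z3→B 7, Z4→C 6, Z5→C 21, Z6→D 9, Z7→D 10  ⇒ total 57.
Compare {A, C, D}: total 63.
Compare {C, D, E}: total 63.
No size-3 selection does better; minimum is 57.

57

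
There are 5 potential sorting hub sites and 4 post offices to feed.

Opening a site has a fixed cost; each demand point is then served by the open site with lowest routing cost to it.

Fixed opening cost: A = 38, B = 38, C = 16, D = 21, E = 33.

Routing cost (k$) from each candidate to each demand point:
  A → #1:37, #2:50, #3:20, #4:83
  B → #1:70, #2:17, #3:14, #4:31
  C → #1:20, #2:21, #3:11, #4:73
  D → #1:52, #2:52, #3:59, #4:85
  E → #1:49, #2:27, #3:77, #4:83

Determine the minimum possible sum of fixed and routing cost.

Open {B, C}: assign each demand point to its cheapest open site.
  #1→C 20, #2→B 17, #3→C 11, #4→B 31
  routing cost 79, fixed 54 → total 133.
Compare {C}: routing cost 125 + fixed 16 = 141.
Compare {B, C, D}: routing cost 79 + fixed 75 = 154.
Compare {C, D}: routing cost 125 + fixed 37 = 162.
All other subsets cost ≥ 141. Minimum total cost: 133.

133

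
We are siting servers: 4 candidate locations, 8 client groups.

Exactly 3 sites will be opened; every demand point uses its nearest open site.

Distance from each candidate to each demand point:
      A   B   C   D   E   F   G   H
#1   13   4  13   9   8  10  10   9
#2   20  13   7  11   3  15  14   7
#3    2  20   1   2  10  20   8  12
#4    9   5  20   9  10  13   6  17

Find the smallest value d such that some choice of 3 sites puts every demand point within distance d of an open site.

10

Open {#1, #2, #3}.
  Farthest demand point is F at distance 10 (to #1); all others are ≤ 10.
With {#1, #2, #4} the worst case is 10.
With {#1, #3, #4} the worst case is 10.
No size-3 selection achieves below 10.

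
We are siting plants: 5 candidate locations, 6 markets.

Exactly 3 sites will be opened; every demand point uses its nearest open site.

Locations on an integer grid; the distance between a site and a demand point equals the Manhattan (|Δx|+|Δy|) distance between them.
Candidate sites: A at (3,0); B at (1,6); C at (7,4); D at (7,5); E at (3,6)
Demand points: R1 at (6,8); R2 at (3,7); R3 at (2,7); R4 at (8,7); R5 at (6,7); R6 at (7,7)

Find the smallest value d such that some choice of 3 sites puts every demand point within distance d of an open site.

4

Open {A, B, D}.
  Farthest demand point is R1 at distance 4 (to D); all others are ≤ 4.
With {A, D, E} the worst case is 4.
With {B, C, D} the worst case is 4.
No size-3 selection achieves below 4.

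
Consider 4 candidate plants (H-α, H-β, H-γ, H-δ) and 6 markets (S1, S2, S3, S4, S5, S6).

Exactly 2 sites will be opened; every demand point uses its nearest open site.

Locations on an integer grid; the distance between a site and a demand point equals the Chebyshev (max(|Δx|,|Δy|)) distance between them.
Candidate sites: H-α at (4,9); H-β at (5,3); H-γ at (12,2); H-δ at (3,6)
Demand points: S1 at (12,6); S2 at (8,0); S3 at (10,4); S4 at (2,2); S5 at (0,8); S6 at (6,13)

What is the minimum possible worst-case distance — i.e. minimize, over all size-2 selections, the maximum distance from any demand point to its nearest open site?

Open {H-α, H-β}.
  Farthest demand point is S1 at distance 7 (to H-β); all others are ≤ 7.
With {H-α, H-γ} the worst case is 7.
With {H-β, H-δ} the worst case is 7.
No size-2 selection achieves below 7.

7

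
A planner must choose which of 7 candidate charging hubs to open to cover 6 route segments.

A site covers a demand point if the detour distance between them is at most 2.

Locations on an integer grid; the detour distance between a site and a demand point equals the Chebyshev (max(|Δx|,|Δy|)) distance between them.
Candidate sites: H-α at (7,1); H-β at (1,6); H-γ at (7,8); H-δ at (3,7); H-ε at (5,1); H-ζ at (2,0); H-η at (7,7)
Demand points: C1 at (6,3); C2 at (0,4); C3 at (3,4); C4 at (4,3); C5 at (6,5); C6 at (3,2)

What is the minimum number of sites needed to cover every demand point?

3

Coverage sets (demand points within 2 of each site):
  H-α: {C1}
  H-β: {C2, C3}
  H-γ: {}
  H-δ: {}
  H-ε: {C1, C4, C6}
  H-ζ: {C6}
  H-η: {C5}
No 2 sites suffice: every size-2 union leaves at least one demand point uncovered.
But {H-β, H-ε, H-η} covers everything, so the minimum is 3.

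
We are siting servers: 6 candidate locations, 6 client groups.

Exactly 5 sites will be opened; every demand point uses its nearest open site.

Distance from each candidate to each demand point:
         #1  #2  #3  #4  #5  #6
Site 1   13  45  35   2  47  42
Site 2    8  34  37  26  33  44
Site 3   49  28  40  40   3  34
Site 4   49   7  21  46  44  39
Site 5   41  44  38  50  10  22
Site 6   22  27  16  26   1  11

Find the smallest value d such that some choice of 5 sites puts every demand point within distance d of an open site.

16

Open {Site 1, Site 2, Site 3, Site 4, Site 6}.
  Farthest demand point is #3 at distance 16 (to Site 6); all others are ≤ 16.
With {Site 1, Site 2, Site 4, Site 5, Site 6} the worst case is 16.
With {Site 1, Site 3, Site 4, Site 5, Site 6} the worst case is 16.
No size-5 selection achieves below 16.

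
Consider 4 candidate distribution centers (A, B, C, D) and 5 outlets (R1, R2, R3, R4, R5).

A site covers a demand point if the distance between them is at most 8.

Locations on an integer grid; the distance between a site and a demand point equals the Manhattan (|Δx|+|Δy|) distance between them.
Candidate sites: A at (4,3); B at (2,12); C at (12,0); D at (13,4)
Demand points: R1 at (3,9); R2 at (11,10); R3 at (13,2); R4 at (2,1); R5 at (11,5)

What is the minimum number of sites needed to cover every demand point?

2

Coverage sets (demand points within 8 of each site):
  A: {R1, R4}
  B: {R1}
  C: {R3, R5}
  D: {R2, R3, R5}
No single site covers all 5 demand points.
But {A, D} covers everything, so the minimum is 2.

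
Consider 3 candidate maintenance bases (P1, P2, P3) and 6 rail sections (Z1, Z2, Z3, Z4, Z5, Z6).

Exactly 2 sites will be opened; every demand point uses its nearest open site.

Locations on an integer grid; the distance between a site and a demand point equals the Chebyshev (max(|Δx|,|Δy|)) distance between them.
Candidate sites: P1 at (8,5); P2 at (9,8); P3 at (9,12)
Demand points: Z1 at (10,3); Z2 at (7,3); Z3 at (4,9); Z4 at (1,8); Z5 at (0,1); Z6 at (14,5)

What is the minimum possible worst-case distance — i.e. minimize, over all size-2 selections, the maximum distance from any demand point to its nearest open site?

8

Open {P1, P2}.
  Farthest demand point is Z5 at distance 8 (to P1); all others are ≤ 8.
With {P1, P3} the worst case is 8.
With {P2, P3} the worst case is 9.
No size-2 selection achieves below 8.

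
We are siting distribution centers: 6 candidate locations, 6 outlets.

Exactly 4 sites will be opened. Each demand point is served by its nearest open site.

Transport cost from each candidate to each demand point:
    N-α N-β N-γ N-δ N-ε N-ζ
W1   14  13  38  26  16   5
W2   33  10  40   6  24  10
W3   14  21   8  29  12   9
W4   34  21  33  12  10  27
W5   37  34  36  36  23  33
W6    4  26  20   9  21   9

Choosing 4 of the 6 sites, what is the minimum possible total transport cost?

Open {W1, W2, W3, W6}.
  N-α→W6 4, N-β→W2 10, N-γ→W3 8, N-δ→W2 6, N-ε→W3 12, N-ζ→W1 5  ⇒ total 45.
Compare {W2, W3, W4, W6}: total 47.
Compare {W1, W3, W4, W6}: total 49.
No size-4 selection does better; minimum is 45.

45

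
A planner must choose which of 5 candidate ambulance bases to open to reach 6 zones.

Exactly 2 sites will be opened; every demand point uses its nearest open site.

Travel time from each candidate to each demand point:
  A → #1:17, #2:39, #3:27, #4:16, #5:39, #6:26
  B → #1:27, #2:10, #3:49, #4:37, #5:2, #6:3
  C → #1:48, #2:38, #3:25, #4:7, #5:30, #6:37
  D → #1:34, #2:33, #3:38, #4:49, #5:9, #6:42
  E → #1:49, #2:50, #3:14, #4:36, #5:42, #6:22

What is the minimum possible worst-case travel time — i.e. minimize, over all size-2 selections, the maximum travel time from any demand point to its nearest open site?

27

Open {A, B}.
  Farthest demand point is #3 at travel time 27 (to A); all others are ≤ 27.
With {B, C} the worst case is 27.
With {A, D} the worst case is 33.
No size-2 selection achieves below 27.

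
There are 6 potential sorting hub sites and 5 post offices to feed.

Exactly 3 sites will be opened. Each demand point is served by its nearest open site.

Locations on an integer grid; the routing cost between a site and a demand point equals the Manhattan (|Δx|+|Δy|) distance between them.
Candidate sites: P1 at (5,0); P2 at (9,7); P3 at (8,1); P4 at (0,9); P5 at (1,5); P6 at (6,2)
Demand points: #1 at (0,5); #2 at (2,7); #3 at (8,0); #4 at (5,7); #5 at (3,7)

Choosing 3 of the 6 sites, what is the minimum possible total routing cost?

Open {P2, P3, P5}.
  #1→P5 1, #2→P5 3, #3→P3 1, #4→P2 4, #5→P5 4  ⇒ total 13.
Compare {P1, P2, P5}: total 15.
Compare {P1, P3, P5}: total 15.
No size-3 selection does better; minimum is 13.

13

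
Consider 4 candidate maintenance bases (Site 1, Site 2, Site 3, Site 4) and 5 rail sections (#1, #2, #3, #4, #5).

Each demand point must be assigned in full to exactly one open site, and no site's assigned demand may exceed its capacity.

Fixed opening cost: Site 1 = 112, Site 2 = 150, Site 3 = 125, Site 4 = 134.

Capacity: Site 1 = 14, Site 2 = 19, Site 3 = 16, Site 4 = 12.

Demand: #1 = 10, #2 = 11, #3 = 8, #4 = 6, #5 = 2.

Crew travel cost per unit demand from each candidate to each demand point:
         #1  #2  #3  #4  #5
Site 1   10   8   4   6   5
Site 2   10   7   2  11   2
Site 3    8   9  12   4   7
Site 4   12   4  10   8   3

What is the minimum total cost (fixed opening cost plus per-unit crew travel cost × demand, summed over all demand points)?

561

Open {Site 1, Site 3, Site 4}; cheapest assignment that respects the capacities:
  Site 1 (cap 14, load 10): #3, #5 — cost 8×4 + 2×5 = 42
  Site 3 (cap 16, load 16): #1, #4 — cost 10×8 + 6×4 = 104
  Site 4 (cap 12, load 11): #2 — cost 11×4 = 44
  Shipping 190, fixed 371 → total 561.
  Any other capacity-feasible assignment to {Site 1, Site 3, Site 4} ships for at least 190.
Compare {Site 2, Site 3, Site 4}: its best feasible assignment gives total 577.
Compare {Site 1, Site 2, Site 3}: its best feasible assignment gives total 594.
Every other set of open sites that can feasibly serve all demand totals ≥ 577 even under its best assignment. Minimum: 561.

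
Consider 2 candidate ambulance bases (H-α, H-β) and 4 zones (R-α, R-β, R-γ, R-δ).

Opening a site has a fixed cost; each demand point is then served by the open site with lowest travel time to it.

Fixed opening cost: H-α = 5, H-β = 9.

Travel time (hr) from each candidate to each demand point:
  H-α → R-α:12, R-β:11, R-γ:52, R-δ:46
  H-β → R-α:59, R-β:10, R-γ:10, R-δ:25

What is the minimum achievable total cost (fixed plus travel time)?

Open {H-α, H-β}: assign each demand point to its cheapest open site.
  R-α→H-α 12, R-β→H-β 10, R-γ→H-β 10, R-δ→H-β 25
  travel time 57, fixed 14 → total 71.
Compare {H-β}: travel time 104 + fixed 9 = 113.
Compare {H-α}: travel time 121 + fixed 5 = 126.

71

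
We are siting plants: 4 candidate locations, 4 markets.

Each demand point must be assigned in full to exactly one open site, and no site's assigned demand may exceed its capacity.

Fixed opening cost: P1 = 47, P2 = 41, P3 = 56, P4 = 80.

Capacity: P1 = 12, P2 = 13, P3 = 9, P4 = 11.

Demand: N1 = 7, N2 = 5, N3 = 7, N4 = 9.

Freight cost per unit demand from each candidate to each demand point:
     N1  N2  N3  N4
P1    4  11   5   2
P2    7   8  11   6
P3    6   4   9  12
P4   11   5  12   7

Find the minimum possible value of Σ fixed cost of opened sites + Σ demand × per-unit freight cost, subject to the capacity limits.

Open {P1, P2, P3}; cheapest assignment that respects the capacities:
  P1 (cap 12, load 9): N4 — cost 9×2 = 18
  P2 (cap 13, load 12): N1, N2 — cost 7×7 + 5×8 = 89
  P3 (cap 9, load 7): N3 — cost 7×9 = 63
  Shipping 170, fixed 144 → total 314.
  Any other capacity-feasible assignment to {P1, P2, P3} ships for at least 170.
Compare {P1, P2, P4}: its best feasible assignment gives total 355.
Compare {P1, P3, P4}: its best feasible assignment gives total 378.
Every other set of open sites that can feasibly serve all demand totals ≥ 355 even under its best assignment. Minimum: 314.

314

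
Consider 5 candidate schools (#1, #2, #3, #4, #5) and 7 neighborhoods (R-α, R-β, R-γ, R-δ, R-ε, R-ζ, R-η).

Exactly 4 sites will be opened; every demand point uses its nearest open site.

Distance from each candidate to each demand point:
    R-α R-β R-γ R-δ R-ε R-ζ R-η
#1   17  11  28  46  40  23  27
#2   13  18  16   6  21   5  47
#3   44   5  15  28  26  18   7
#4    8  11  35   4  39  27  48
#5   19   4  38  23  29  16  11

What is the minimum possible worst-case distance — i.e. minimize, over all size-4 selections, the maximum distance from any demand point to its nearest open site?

Open {#1, #2, #3, #4}.
  Farthest demand point is R-ε at distance 21 (to #2); all others are ≤ 21.
With {#1, #2, #3, #5} the worst case is 21.
With {#1, #2, #4, #5} the worst case is 21.
No size-4 selection achieves below 21.

21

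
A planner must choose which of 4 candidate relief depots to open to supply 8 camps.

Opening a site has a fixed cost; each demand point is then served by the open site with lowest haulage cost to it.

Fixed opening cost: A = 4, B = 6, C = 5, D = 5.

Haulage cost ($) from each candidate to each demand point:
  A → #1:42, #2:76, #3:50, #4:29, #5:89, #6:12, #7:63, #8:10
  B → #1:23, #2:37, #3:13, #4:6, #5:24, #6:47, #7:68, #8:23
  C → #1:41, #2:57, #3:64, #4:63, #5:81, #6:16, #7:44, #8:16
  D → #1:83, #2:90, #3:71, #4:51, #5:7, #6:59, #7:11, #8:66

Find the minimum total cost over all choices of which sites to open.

134

Open {A, B, D}: assign each demand point to its cheapest open site.
  #1→B 23, #2→B 37, #3→B 13, #4→B 6, #5→D 7, #6→A 12, #7→D 11, #8→A 10
  haulage cost 119, fixed 15 → total 134.
Compare {A, B, C, D}: haulage cost 119 + fixed 20 = 139.
Compare {B, C, D}: haulage cost 129 + fixed 16 = 145.
Compare {B, D}: haulage cost 167 + fixed 11 = 178.
All other subsets cost ≥ 139. Minimum total cost: 134.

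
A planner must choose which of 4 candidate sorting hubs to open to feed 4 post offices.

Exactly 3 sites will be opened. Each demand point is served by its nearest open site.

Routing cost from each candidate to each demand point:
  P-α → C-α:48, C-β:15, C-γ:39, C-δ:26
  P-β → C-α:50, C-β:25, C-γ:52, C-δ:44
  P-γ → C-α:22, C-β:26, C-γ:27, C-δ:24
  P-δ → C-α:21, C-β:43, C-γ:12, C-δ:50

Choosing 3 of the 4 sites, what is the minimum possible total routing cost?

Open {P-α, P-γ, P-δ}.
  C-α→P-δ 21, C-β→P-α 15, C-γ→P-δ 12, C-δ→P-γ 24  ⇒ total 72.
Compare {P-α, P-β, P-δ}: total 74.
Compare {P-β, P-γ, P-δ}: total 82.
No size-3 selection does better; minimum is 72.

72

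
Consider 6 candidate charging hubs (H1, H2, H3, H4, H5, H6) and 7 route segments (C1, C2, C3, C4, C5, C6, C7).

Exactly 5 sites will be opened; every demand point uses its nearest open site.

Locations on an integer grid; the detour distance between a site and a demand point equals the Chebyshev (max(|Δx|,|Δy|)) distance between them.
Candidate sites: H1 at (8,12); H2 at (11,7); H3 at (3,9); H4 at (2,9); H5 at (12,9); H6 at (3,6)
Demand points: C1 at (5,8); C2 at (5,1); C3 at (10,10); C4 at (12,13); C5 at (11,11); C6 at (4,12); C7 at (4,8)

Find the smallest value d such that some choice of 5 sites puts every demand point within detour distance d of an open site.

Open {H1, H2, H3, H4, H6}.
  Farthest demand point is C2 at detour distance 5 (to H6); all others are ≤ 5.
With {H1, H2, H3, H5, H6} the worst case is 5.
With {H1, H2, H4, H5, H6} the worst case is 5.
No size-5 selection achieves below 5.

5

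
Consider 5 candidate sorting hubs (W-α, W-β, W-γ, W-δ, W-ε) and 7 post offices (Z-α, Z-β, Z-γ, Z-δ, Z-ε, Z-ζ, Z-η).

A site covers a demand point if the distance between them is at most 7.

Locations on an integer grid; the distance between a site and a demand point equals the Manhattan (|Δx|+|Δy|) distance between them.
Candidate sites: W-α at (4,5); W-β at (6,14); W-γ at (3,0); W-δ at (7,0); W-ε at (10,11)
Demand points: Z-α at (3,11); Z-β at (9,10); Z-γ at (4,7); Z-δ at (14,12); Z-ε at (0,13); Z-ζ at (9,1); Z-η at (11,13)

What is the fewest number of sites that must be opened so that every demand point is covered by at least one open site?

Coverage sets (demand points within 7 of each site):
  W-α: {Z-α, Z-γ}
  W-β: {Z-α, Z-β, Z-ε, Z-η}
  W-γ: {Z-ζ}
  W-δ: {Z-ζ}
  W-ε: {Z-α, Z-β, Z-δ, Z-η}
No 3 sites suffice: every size-3 union leaves at least one demand point uncovered.
But {W-α, W-β, W-γ, W-ε} covers everything, so the minimum is 4.

4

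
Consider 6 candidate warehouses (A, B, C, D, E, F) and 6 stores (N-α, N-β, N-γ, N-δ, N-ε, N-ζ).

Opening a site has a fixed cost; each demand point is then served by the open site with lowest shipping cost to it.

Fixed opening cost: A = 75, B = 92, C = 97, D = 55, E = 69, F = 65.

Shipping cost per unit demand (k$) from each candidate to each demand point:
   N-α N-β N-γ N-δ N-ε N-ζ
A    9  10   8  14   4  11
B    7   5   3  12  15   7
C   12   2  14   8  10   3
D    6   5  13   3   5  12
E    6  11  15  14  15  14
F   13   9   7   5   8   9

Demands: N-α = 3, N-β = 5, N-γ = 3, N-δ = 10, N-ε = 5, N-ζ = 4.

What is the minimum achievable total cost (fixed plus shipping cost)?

Open {D}: assign each demand point to its cheapest open site.
  N-α→D 3×6=18, N-β→D 5×5=25, N-γ→D 3×13=39, N-δ→D 10×3=30, N-ε→D 5×5=25, N-ζ→D 4×12=48
  shipping cost 185, fixed 55 → total 240.
Compare {D, F}: shipping cost 155 + fixed 120 = 275.
Compare {B, D}: shipping cost 135 + fixed 147 = 282.
Compare {C, D}: shipping cost 134 + fixed 152 = 286.
All other subsets cost ≥ 275. Minimum total cost: 240.

240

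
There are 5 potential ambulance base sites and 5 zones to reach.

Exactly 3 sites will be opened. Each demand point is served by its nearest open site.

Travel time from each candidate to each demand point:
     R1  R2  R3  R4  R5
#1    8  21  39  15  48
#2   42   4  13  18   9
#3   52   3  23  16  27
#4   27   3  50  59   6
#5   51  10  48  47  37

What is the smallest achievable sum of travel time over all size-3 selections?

Open {#1, #2, #4}.
  R1→#1 8, R2→#4 3, R3→#2 13, R4→#1 15, R5→#4 6  ⇒ total 45.
Compare {#1, #2, #3}: total 48.
Compare {#1, #2, #5}: total 49.
No size-3 selection does better; minimum is 45.

45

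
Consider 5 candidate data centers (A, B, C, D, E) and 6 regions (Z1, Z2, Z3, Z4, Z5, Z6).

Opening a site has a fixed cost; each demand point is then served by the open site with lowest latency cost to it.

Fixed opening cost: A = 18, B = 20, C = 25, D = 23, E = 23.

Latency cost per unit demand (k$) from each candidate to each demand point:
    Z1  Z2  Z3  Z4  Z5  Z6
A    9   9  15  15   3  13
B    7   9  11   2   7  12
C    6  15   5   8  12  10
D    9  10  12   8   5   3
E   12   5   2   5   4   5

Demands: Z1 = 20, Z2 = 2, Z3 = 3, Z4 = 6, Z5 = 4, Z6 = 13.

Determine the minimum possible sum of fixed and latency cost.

289

Open {B, D, E}: assign each demand point to its cheapest open site.
  Z1→B 20×7=140, Z2→E 2×5=10, Z3→E 3×2=6, Z4→B 6×2=12, Z5→E 4×4=16, Z6→D 13×3=39
  latency cost 223, fixed 66 → total 289.
Compare {B, E}: latency cost 249 + fixed 43 = 292.
Compare {B, C, D}: latency cost 224 + fixed 68 = 292.
Compare {C, D, E}: latency cost 221 + fixed 71 = 292.
All other subsets cost ≥ 292. Minimum total cost: 289.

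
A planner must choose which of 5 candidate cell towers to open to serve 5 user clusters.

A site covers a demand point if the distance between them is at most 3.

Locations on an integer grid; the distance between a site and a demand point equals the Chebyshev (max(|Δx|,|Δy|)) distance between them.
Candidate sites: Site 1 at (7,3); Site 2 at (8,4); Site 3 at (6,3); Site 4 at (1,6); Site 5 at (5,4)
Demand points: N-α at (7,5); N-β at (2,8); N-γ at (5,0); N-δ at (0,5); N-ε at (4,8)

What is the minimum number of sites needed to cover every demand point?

2

Coverage sets (demand points within 3 of each site):
  Site 1: {N-α, N-γ}
  Site 2: {N-α}
  Site 3: {N-α, N-γ}
  Site 4: {N-β, N-δ, N-ε}
  Site 5: {N-α}
No single site covers all 5 demand points.
But {Site 1, Site 4} covers everything, so the minimum is 2.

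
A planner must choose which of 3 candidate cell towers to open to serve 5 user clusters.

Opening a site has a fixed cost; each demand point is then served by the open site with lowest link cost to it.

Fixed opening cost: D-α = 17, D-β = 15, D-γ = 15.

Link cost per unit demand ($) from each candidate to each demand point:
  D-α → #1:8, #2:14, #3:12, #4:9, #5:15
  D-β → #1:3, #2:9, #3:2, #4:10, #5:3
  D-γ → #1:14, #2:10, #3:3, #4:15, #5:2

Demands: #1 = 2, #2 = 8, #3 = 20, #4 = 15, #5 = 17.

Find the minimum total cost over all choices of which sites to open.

Open {D-β, D-γ}: assign each demand point to its cheapest open site.
  #1→D-β 2×3=6, #2→D-β 8×9=72, #3→D-β 20×2=40, #4→D-β 15×10=150, #5→D-γ 17×2=34
  link cost 302, fixed 30 → total 332.
Compare {D-β}: link cost 319 + fixed 15 = 334.
Compare {D-α, D-β, D-γ}: link cost 287 + fixed 47 = 334.
Compare {D-α, D-β}: link cost 304 + fixed 32 = 336.
All other subsets cost ≥ 334. Minimum total cost: 332.

332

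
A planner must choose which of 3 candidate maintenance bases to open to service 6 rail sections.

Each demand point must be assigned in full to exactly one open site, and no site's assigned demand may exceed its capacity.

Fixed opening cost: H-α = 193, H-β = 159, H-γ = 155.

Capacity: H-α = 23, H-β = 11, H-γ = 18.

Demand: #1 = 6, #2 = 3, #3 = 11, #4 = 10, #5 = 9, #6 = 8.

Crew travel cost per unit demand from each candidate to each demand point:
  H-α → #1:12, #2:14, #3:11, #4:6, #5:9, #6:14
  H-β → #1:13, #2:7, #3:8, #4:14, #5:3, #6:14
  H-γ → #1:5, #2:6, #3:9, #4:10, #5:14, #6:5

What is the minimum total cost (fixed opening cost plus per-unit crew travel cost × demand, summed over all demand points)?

Open {H-α, H-β, H-γ}; cheapest assignment that respects the capacities:
  H-α (cap 23, load 21): #3, #4 — cost 11×11 + 10×6 = 181
  H-β (cap 11, load 9): #5 — cost 9×3 = 27
  H-γ (cap 18, load 17): #1, #2, #6 — cost 6×5 + 3×6 + 8×5 = 88
  Shipping 296, fixed 507 → total 803.
  Any other capacity-feasible assignment to {H-α, H-β, H-γ} ships for at least 296.
Total demand is 47 and no other set of sites has combined capacity ≥ 47, so {H-α, H-β, H-γ} is the only feasible choice of open sites. Minimum: 803.

803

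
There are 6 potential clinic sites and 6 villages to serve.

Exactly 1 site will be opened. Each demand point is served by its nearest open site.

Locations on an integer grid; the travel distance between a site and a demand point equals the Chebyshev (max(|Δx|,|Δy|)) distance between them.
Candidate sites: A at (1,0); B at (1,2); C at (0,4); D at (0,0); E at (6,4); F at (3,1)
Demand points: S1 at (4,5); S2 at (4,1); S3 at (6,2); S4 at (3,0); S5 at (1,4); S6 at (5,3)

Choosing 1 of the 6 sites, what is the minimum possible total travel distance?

Open {F}.
  S1→F 4, S2→F 1, S3→F 3, S4→F 1, S5→F 3, S6→F 2  ⇒ total 14.
Compare {E}: total 17.
Compare {B}: total 19.
No size-1 selection does better; minimum is 14.

14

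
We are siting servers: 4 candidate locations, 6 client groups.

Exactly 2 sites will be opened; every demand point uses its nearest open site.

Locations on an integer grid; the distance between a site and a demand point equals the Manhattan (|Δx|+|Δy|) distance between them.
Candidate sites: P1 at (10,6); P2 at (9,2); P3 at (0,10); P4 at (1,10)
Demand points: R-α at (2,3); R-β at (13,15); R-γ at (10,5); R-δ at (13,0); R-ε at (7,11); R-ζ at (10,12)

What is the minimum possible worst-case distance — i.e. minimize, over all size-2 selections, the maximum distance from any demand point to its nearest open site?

12

Open {P1, P2}.
  Farthest demand point is R-β at distance 12 (to P1); all others are ≤ 12.
With {P1, P3} the worst case is 12.
With {P1, P4} the worst case is 12.
No size-2 selection achieves below 12.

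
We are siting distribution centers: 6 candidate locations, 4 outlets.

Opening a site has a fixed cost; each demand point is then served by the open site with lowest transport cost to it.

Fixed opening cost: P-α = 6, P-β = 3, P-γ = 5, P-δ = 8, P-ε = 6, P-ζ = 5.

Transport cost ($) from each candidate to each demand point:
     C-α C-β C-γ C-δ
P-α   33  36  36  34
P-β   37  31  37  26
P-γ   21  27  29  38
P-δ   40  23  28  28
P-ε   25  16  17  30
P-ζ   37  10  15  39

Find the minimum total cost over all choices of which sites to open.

85

Open {P-β, P-γ, P-ζ}: assign each demand point to its cheapest open site.
  C-α→P-γ 21, C-β→P-ζ 10, C-γ→P-ζ 15, C-δ→P-β 26
  transport cost 72, fixed 13 → total 85.
Compare {P-β, P-ε, P-ζ}: transport cost 76 + fixed 14 = 90.
Compare {P-ε, P-ζ}: transport cost 80 + fixed 11 = 91.
Compare {P-α, P-β, P-γ, P-ζ}: transport cost 72 + fixed 19 = 91.
All other subsets cost ≥ 90. Minimum total cost: 85.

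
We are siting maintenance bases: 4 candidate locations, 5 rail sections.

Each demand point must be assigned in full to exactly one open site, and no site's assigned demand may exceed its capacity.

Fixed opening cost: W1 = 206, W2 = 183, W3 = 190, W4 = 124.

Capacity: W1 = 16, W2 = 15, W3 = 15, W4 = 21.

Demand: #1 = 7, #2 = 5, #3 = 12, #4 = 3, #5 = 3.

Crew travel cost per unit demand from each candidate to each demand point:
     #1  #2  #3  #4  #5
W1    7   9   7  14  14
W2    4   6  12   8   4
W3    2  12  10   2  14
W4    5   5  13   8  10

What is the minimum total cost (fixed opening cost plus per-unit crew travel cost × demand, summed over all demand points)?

528

Open {W1, W4}; cheapest assignment that respects the capacities:
  W1 (cap 16, load 12): #3 — cost 12×7 = 84
  W4 (cap 21, load 18): #1, #2, #4, #5 — cost 7×5 + 5×5 + 3×8 + 3×10 = 114
  Shipping 198, fixed 330 → total 528.
  Any other capacity-feasible assignment to {W1, W4} ships for at least 198.
Compare {W3, W4}: its best feasible assignment gives total 530.
Compare {W2, W4}: its best feasible assignment gives total 547.
Every other set of open sites that can feasibly serve all demand totals ≥ 530 even under its best assignment. Minimum: 528.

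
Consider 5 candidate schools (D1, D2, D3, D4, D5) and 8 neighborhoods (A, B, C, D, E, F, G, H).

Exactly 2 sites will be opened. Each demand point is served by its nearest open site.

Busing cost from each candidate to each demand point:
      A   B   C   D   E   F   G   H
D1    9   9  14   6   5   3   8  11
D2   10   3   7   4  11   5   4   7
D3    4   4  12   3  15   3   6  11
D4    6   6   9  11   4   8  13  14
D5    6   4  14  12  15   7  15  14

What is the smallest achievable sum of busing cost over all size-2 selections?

40

Open {D2, D4}.
  A→D4 6, B→D2 3, C→D2 7, D→D2 4, E→D4 4, F→D2 5, G→D2 4, H→D2 7  ⇒ total 40.
Compare {D1, D2}: total 42.
Compare {D2, D3}: total 42.
No size-2 selection does better; minimum is 40.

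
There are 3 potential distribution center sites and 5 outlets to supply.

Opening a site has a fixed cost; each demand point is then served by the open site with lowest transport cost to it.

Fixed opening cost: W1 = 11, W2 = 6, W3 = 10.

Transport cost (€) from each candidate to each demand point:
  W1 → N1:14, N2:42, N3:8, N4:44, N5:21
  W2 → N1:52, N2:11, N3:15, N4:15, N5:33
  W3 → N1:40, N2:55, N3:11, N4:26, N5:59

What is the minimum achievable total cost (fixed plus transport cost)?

Open {W1, W2}: assign each demand point to its cheapest open site.
  N1→W1 14, N2→W2 11, N3→W1 8, N4→W2 15, N5→W1 21
  transport cost 69, fixed 17 → total 86.
Compare {W1, W2, W3}: transport cost 69 + fixed 27 = 96.
Compare {W2, W3}: transport cost 110 + fixed 16 = 126.
Compare {W2}: transport cost 126 + fixed 6 = 132.
All other subsets cost ≥ 96. Minimum total cost: 86.

86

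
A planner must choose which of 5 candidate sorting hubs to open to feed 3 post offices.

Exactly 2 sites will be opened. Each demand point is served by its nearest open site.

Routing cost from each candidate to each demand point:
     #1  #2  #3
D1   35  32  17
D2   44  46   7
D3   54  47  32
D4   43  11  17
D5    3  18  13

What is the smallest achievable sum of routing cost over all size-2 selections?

27

Open {D4, D5}.
  #1→D5 3, #2→D4 11, #3→D5 13  ⇒ total 27.
Compare {D2, D5}: total 28.
Compare {D1, D5}: total 34.
No size-2 selection does better; minimum is 27.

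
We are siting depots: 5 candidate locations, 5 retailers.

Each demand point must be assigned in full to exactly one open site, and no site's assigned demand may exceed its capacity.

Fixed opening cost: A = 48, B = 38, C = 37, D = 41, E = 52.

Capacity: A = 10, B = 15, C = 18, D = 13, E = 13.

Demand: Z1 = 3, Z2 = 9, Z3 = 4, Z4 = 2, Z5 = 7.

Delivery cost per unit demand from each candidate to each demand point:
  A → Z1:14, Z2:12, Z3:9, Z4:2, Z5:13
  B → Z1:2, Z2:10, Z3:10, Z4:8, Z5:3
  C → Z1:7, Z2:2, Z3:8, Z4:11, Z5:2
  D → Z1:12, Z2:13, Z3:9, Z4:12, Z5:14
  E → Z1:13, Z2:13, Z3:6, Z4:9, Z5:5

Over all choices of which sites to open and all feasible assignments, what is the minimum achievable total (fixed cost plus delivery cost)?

168

Open {B, C}; cheapest assignment that respects the capacities:
  B (cap 15, load 12): Z1, Z4, Z5 — cost 3×2 + 2×8 + 7×3 = 43
  C (cap 18, load 13): Z2, Z3 — cost 9×2 + 4×8 = 50
  Shipping 93, fixed 75 → total 168.
  Any other capacity-feasible assignment to {B, C} ships for at least 93.
Compare {A, C}: its best feasible assignment gives total 199.
Compare {A, B, C}: its best feasible assignment gives total 201.
Every other set of open sites that can feasibly serve all demand totals ≥ 199 even under its best assignment. Minimum: 168.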